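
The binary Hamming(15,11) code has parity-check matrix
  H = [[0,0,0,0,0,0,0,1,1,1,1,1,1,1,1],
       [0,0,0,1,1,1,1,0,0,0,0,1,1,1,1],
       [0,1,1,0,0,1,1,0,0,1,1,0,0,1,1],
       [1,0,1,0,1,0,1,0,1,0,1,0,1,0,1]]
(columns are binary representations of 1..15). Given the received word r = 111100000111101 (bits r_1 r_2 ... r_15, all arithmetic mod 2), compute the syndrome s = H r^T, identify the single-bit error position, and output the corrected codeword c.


s = (1, 0, 1, 1)^T, error position = 11, corrected codeword c = 111100000101101

Compute s = H r^T mod 2 one row at a time:
  s_1 = 0 + 0 + 1 + 1 + 1 + 1 + 0 + 1 = 5 ≡ 1 (mod 2).
  s_2 = 1 + 0 + 0 + 0 + 1 + 1 + 0 + 1 = 4 ≡ 0 (mod 2).
  s_3 = 1 + 1 + 0 + 0 + 1 + 1 + 0 + 1 = 5 ≡ 1 (mod 2).
  s_4 = 1 + 1 + 0 + 0 + 0 + 1 + 1 + 1 = 5 ≡ 1 (mod 2).
s = (1, 0, 1, 1)^T — this equals column 11 of H (binary 1011), so error is at position 11.
Correct: flip bit 11 of r = 111100000111101 to get c = 111100000101101.


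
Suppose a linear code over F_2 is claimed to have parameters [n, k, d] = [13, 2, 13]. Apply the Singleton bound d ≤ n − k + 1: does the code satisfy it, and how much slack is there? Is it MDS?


Singleton RHS = n − k + 1 = 12, slack = -1, bound violated (no such code; not MDS).

Singleton bound: d ≤ n − k + 1.
Here n = 13, k = 2, so n − k + 1 = 12.
Given d = 13, check d ≤ 12: NO.
Slack = (n − k + 1) − d = -1.
The slack is negative: d = 13 exceeds n − k + 1 = 12 by 1, so the Singleton bound is violated and no linear [13, 2, 13]_2 code can exist. In particular it is not MDS (MDS requires d = n − k + 1 exactly).
Description: the claimed parameters are [13, 2, 13]_2; such a code would be impossible (violates the Singleton bound).


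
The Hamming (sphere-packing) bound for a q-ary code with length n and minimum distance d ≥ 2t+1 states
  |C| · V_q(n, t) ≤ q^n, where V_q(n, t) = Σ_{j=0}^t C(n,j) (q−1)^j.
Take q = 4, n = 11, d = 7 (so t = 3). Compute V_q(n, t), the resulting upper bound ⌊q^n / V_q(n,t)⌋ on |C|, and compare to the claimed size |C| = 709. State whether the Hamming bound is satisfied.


V_q(n, t) = 4984, q^n = 4194304, Hamming bound = 841, |C| = 709 ≤ bound (satisfied).

Step 1: Compute V_q(n, t) = Σ_{j=0}^3 C(n, j) (q−1)^j.
  j = 0: C(11,0)·(3)^0 = 1·1 = 1.
  j = 1: C(11,1)·(3)^1 = 11·3 = 33.
  j = 2: C(11,2)·(3)^2 = 55·9 = 495.
  j = 3: C(11,3)·(3)^3 = 165·27 = 4455.
  V_q(n, t) = 1 + 33 + 495 + 4455 = 4984.
Step 2: q^n = 4^11 = 4194304.
Step 3: Hamming bound ⌊q^n / V_q(n,t)⌋ = ⌊4194304/4984⌋ = 841.
Step 4: Compare |C| = 709 to 841: satisfied.
The claimed |C| lies below the Hamming bound.


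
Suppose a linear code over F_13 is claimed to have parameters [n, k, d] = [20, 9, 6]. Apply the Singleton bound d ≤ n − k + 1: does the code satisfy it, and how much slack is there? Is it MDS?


Singleton RHS = n − k + 1 = 12, slack = 6, bound satisfied, not MDS.

Singleton bound: d ≤ n − k + 1.
Here n = 20, k = 9, so n − k + 1 = 12.
Given d = 6, check d ≤ 12: YES.
Slack = (n − k + 1) − d = 6.
The code is NOT MDS (slack = 6 > 0).
Description: the claimed parameters are [20, 9, 6]_13; such a code would be non-MDS.


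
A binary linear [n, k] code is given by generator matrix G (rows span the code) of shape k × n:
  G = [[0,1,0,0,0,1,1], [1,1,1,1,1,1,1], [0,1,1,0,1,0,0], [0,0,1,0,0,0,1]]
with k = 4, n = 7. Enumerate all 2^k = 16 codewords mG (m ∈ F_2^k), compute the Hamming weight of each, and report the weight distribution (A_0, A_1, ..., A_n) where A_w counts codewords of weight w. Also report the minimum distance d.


Weight distribution: A_0 = 1, A_2 = 2, A_3 = 5, A_4 = 5, A_5 = 2, A_7 = 1. Minimum distance d = 2.

Enumerate all 2^4 = 16 messages m ∈ F_2^4.
For each, compute codeword c = mG in F_2^7, then tally its weight.
  m = 0000 → c = 0000000, weight = 0.
  m = 1000 → c = 0100011, weight = 3.
  m = 0100 → c = 1111111, weight = 7.
  m = 1100 → c = 1011100, weight = 4.
  m = 0010 → c = 0110100, weight = 3.
  m = 1010 → c = 0010111, weight = 4.
  m = 0110 → c = 1001011, weight = 4.
  m = 1110 → c = 1101000, weight = 3.
  m = 0001 → c = 0010001, weight = 2.
  m = 1001 → c = 0110010, weight = 3.
  m = 0101 → c = 1101110, weight = 5.
  m = 1101 → c = 1001101, weight = 4.
  m = 0011 → c = 0100101, weight = 3.
  m = 1011 → c = 0000110, weight = 2.
  m = 0111 → c = 1011010, weight = 4.
  m = 1111 → c = 1111001, weight = 5.
Tally weights:
  weight 0: 1 codewords.
  weight 2: 2 codewords.
  weight 3: 5 codewords.
  weight 4: 5 codewords.
  weight 5: 2 codewords.
  weight 7: 1 codewords.
Minimum distance d = smallest w > 0 with A_w > 0 = 2.
Sanity: Σ A_w = 16 = 2^4 = 16 ✓.


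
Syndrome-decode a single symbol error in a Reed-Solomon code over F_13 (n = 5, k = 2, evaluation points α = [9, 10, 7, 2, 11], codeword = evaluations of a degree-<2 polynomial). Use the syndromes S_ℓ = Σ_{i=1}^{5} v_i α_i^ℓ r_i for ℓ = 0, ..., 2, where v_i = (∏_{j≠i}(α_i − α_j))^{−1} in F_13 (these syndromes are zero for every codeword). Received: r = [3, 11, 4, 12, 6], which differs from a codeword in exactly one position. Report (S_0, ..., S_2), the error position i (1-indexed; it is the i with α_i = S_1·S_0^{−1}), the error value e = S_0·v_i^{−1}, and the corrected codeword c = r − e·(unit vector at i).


S = (3, 8, 4), error at position 3, error magnitude e = 4, c = [3, 11, 0, 12, 6].

Step 1: column multipliers v_i = (∏_{j≠i}(α_i − α_j))^{−1} mod 13.
  i = 1 (α = 9): (9−10)(9−7)(9−2)(9−11) = (−1)·2·7·(−2) = 28 ≡ 2, so v_1 = 2^{−1} = 7 (mod 13).
  i = 2 (α = 10): (10−9)(10−7)(10−2)(10−11) = 1·3·8·(−1) = −24 ≡ 2, so v_2 = 2^{−1} = 7 (mod 13).
  i = 3 (α = 7): (7−9)(7−10)(7−2)(7−11) = (−2)·(−3)·5·(−4) = −120 ≡ 10, so v_3 = 10^{−1} = 4 (mod 13).
  i = 4 (α = 2): (2−9)(2−10)(2−7)(2−11) = (−7)·(−8)·(−5)·(−9) = 2520 ≡ 11, so v_4 = 11^{−1} = 6 (mod 13).
  i = 5 (α = 11): (11−9)(11−10)(11−7)(11−2) = 2·1·4·9 = 72 ≡ 7, so v_5 = 7^{−1} = 2 (mod 13).
  v = [7, 7, 4, 6, 2].
Step 2: syndromes of r = [3, 11, 4, 12, 6] (all sums mod 13).
  S_0 = Σ v_i r_i = 7·3 + 7·11 + 4·4 + 6·12 + 2·6 = 198 ≡ 3.
  S_1 = Σ v_i α_i r_i = 7·9·3 + 7·10·11 + 4·7·4 + 6·2·12 + 2·11·6 = 1347 ≡ 8.
  α_i^2 mod 13 = [3, 9, 10, 4, 4].
  S_2 = Σ v_i α_i^2 r_i = 7·3·3 + 7·9·11 + 4·10·4 + 6·4·12 + 2·4·6 = 1252 ≡ 4.
  S = (3, 8, 4) ≠ 0, so r is not a codeword (an error is present).
Step 3: locate the error. For a single error e at position i, S_ℓ = v_i·e·α_i^ℓ, so α_err = S_1/S_0.
  S_0^{−1} = 3^{−1} = 9 (mod 13), so α_err = 8·9 = 72 ≡ 7 = α_3. Error position i = 3.
  Consistency check: S_2/S_1 = 4·5 = 20 ≡ 7 = α_err ✓ (single-error assumption holds).
Step 4: error magnitude e = S_0/v_3 = S_0·∏_{j≠3}(α_3 − α_j) = 3·10 = 30 ≡ 4 (mod 13).
Step 5: correct position 3: c_3 = r_3 − e = 4 − 4 ≡ 0 (mod 13). Hence c = [3, 11, 0, 12, 6].
  Check: interpolating c through the α_i gives m(x) = 9 + 8·x (degree < 2) with m(α_i) = c_i for every i, so c is indeed a codeword.


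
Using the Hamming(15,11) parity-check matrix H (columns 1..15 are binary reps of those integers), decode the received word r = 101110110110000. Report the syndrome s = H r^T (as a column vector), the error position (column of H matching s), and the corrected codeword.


s = (1, 1, 0, 1)^T, error position = 13, corrected codeword c = 101110110110100

Compute s = H r^T mod 2 one row at a time:
  s_1 = 1 + 0 + 1 + 1 + 0 + 0 + 0 + 0 = 3 ≡ 1 (mod 2).
  s_2 = 1 + 1 + 0 + 1 + 0 + 0 + 0 + 0 = 3 ≡ 1 (mod 2).
  s_3 = 0 + 1 + 0 + 1 + 1 + 1 + 0 + 0 = 4 ≡ 0 (mod 2).
  s_4 = 1 + 1 + 1 + 1 + 0 + 1 + 0 + 0 = 5 ≡ 1 (mod 2).
s = (1, 1, 0, 1)^T — this equals column 13 of H (binary 1101), so error is at position 13.
Correct: flip bit 13 of r = 101110110110000 to get c = 101110110110100.


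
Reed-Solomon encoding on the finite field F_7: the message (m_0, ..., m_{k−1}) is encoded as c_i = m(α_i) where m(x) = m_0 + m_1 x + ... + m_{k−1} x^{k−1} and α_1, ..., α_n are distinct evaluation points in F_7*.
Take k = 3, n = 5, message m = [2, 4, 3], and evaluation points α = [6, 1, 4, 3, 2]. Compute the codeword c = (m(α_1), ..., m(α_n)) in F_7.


c = [1, 2, 3, 6, 1]

Message polynomial: m(x) = 2 + 4·x + 3·x^2 (mod 7).
For each evaluation point α_i, compute m(α_i) mod 7:
  α_1 = 6: Horner steps 3 → 1 → 1, so m(6) = 1.
  α_2 = 1: Horner steps 3 → 0 → 2, so m(1) = 2.
  α_3 = 4: Horner steps 3 → 2 → 3, so m(4) = 3.
  α_4 = 3: Horner steps 3 → 6 → 6, so m(3) = 6.
  α_5 = 2: Horner steps 3 → 3 → 1, so m(2) = 1.
Codeword c = [1, 2, 3, 6, 1] ∈ F_7^5.


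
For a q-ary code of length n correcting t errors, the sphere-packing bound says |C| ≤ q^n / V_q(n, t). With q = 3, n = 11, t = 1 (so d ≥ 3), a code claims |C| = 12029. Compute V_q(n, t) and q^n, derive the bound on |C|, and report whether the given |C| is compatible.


V_q(n, t) = 23, q^n = 177147, Hamming bound = 7702, |C| = 12029 > bound (violated).

Step 1: Compute V_q(n, t) = Σ_{j=0}^1 C(n, j) (q−1)^j.
  j = 0: C(11,0)·(2)^0 = 1·1 = 1.
  j = 1: C(11,1)·(2)^1 = 11·2 = 22.
  V_q(n, t) = 1 + 22 = 23.
Step 2: q^n = 3^11 = 177147.
Step 3: Hamming bound ⌊q^n / V_q(n,t)⌋ = ⌊177147/23⌋ = 7702.
Step 4: Compare |C| = 12029 to 7702: violated.
The claimed |C| lies above the Hamming bound, so no 3-ary code of length 11 with d ≥ 3 can have 12029 codewords.


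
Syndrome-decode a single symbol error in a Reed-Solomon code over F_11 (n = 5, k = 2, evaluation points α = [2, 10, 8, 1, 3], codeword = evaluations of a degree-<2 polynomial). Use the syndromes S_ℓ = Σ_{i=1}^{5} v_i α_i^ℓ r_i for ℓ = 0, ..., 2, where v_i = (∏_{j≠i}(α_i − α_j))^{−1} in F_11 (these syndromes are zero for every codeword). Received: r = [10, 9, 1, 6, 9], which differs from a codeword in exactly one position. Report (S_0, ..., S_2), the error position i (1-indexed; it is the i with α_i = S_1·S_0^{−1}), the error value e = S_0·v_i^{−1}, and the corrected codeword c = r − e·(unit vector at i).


S = (7, 10, 8), error at position 5, error magnitude e = 6, c = [10, 9, 1, 6, 3].

Step 1: column multipliers v_i = (∏_{j≠i}(α_i − α_j))^{−1} mod 11.
  i = 1 (α = 2): (2−10)(2−8)(2−1)(2−3) = (−8)·(−6)·1·(−1) = −48 ≡ 7, so v_1 = 7^{−1} = 8 (mod 11).
  i = 2 (α = 10): (10−2)(10−8)(10−1)(10−3) = 8·2·9·7 = 1008 ≡ 7, so v_2 = 7^{−1} = 8 (mod 11).
  i = 3 (α = 8): (8−2)(8−10)(8−1)(8−3) = 6·(−2)·7·5 = −420 ≡ 9, so v_3 = 9^{−1} = 5 (mod 11).
  i = 4 (α = 1): (1−2)(1−10)(1−8)(1−3) = (−1)·(−9)·(−7)·(−2) = 126 ≡ 5, so v_4 = 5^{−1} = 9 (mod 11).
  i = 5 (α = 3): (3−2)(3−10)(3−8)(3−1) = 1·(−7)·(−5)·2 = 70 ≡ 4, so v_5 = 4^{−1} = 3 (mod 11).
  v = [8, 8, 5, 9, 3].
Step 2: syndromes of r = [10, 9, 1, 6, 9] (all sums mod 11).
  S_0 = Σ v_i r_i = 8·10 + 8·9 + 5·1 + 9·6 + 3·9 = 238 ≡ 7.
  S_1 = Σ v_i α_i r_i = 8·2·10 + 8·10·9 + 5·8·1 + 9·1·6 + 3·3·9 = 1055 ≡ 10.
  α_i^2 mod 11 = [4, 1, 9, 1, 9].
  S_2 = Σ v_i α_i^2 r_i = 8·4·10 + 8·1·9 + 5·9·1 + 9·1·6 + 3·9·9 = 734 ≡ 8.
  S = (7, 10, 8) ≠ 0, so r is not a codeword (an error is present).
Step 3: locate the error. For a single error e at position i, S_ℓ = v_i·e·α_i^ℓ, so α_err = S_1/S_0.
  S_0^{−1} = 7^{−1} = 8 (mod 11), so α_err = 10·8 = 80 ≡ 3 = α_5. Error position i = 5.
  Consistency check: S_2/S_1 = 8·10 = 80 ≡ 3 = α_err ✓ (single-error assumption holds).
Step 4: error magnitude e = S_0/v_5 = S_0·∏_{j≠5}(α_5 − α_j) = 7·4 = 28 ≡ 6 (mod 11).
Step 5: correct position 5: c_5 = r_5 − e = 9 − 6 ≡ 3 (mod 11). Hence c = [10, 9, 1, 6, 3].
  Check: interpolating c through the α_i gives m(x) = 2 + 4·x (degree < 2) with m(α_i) = c_i for every i, so c is indeed a codeword.


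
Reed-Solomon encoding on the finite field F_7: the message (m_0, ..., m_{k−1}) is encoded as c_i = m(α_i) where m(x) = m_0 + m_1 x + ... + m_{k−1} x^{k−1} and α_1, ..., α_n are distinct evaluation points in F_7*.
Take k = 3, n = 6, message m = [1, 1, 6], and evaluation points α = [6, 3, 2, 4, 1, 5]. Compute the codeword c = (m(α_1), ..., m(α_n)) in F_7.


c = [6, 2, 6, 3, 1, 2]

Message polynomial: m(x) = 1 + 1·x + 6·x^2 (mod 7).
For each evaluation point α_i, compute m(α_i) mod 7:
  α_1 = 6: Horner steps 6 → 2 → 6, so m(6) = 6.
  α_2 = 3: Horner steps 6 → 5 → 2, so m(3) = 2.
  α_3 = 2: Horner steps 6 → 6 → 6, so m(2) = 6.
  α_4 = 4: Horner steps 6 → 4 → 3, so m(4) = 3.
  α_5 = 1: Horner steps 6 → 0 → 1, so m(1) = 1.
  α_6 = 5: Horner steps 6 → 3 → 2, so m(5) = 2.
Codeword c = [6, 2, 6, 3, 1, 2] ∈ F_7^6.


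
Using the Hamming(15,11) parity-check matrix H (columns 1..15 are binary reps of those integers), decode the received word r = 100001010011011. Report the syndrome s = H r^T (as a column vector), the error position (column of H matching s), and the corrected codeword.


s = (1, 0, 0, 1)^T, error position = 9, corrected codeword c = 100001011011011

Compute s = H r^T mod 2 one row at a time:
  s_1 = 1 + 0 + 0 + 1 + 1 + 0 + 1 + 1 = 5 ≡ 1 (mod 2).
  s_2 = 0 + 0 + 1 + 0 + 1 + 0 + 1 + 1 = 4 ≡ 0 (mod 2).
  s_3 = 0 + 0 + 1 + 0 + 0 + 1 + 1 + 1 = 4 ≡ 0 (mod 2).
  s_4 = 1 + 0 + 0 + 0 + 0 + 1 + 0 + 1 = 3 ≡ 1 (mod 2).
s = (1, 0, 0, 1)^T — this equals column 9 of H (binary 1001), so error is at position 9.
Correct: flip bit 9 of r = 100001010011011 to get c = 100001011011011.


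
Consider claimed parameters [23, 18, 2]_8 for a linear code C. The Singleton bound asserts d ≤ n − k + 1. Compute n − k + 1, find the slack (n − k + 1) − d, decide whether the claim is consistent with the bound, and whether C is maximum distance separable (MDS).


Singleton RHS = n − k + 1 = 6, slack = 4, bound satisfied, not MDS.

Singleton bound: d ≤ n − k + 1.
Here n = 23, k = 18, so n − k + 1 = 6.
Given d = 2, check d ≤ 6: YES.
Slack = (n − k + 1) − d = 4.
The code is NOT MDS (slack = 4 > 0).
Description: the claimed parameters are [23, 18, 2]_8; such a code would be non-MDS.


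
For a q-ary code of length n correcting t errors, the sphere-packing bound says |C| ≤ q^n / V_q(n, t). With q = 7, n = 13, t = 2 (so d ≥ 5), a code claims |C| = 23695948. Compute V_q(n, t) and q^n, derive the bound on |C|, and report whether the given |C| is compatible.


V_q(n, t) = 2887, q^n = 96889010407, Hamming bound = 33560446, |C| = 23695948 ≤ bound (satisfied).

Step 1: Compute V_q(n, t) = Σ_{j=0}^2 C(n, j) (q−1)^j.
  j = 0: C(13,0)·(6)^0 = 1·1 = 1.
  j = 1: C(13,1)·(6)^1 = 13·6 = 78.
  j = 2: C(13,2)·(6)^2 = 78·36 = 2808.
  V_q(n, t) = 1 + 78 + 2808 = 2887.
Step 2: q^n = 7^13 = 96889010407.
Step 3: Hamming bound ⌊q^n / V_q(n,t)⌋ = ⌊96889010407/2887⌋ = 33560446.
Step 4: Compare |C| = 23695948 to 33560446: satisfied.
The claimed |C| lies below the Hamming bound.


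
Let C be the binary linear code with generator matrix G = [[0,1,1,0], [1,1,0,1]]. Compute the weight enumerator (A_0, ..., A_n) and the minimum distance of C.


Weight distribution: A_0 = 1, A_2 = 1, A_3 = 2. Minimum distance d = 2.

Enumerate all 2^2 = 4 messages m ∈ F_2^2.
For each, compute codeword c = mG in F_2^4, then tally its weight.
  m = 00 → c = 0000, weight = 0.
  m = 10 → c = 0110, weight = 2.
  m = 01 → c = 1101, weight = 3.
  m = 11 → c = 1011, weight = 3.
Tally weights:
  weight 0: 1 codewords.
  weight 2: 1 codewords.
  weight 3: 2 codewords.
Minimum distance d = smallest w > 0 with A_w > 0 = 2.
Sanity: Σ A_w = 4 = 2^2 = 4 ✓.


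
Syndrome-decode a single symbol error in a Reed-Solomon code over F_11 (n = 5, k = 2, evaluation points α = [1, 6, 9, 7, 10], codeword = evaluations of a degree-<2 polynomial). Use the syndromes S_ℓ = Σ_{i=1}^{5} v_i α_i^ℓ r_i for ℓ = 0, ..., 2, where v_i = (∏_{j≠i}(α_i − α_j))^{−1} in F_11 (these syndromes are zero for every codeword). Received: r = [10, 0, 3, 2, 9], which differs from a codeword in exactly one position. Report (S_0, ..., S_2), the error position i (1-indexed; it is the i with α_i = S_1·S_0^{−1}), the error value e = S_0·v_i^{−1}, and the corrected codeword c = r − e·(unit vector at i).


S = (8, 4, 2), error at position 2, error magnitude e = 4, c = [10, 7, 3, 2, 9].

Step 1: column multipliers v_i = (∏_{j≠i}(α_i − α_j))^{−1} mod 11.
  i = 1 (α = 1): (1−6)(1−9)(1−7)(1−10) = (−5)·(−8)·(−6)·(−9) = 2160 ≡ 4, so v_1 = 4^{−1} = 3 (mod 11).
  i = 2 (α = 6): (6−1)(6−9)(6−7)(6−10) = 5·(−3)·(−1)·(−4) = −60 ≡ 6, so v_2 = 6^{−1} = 2 (mod 11).
  i = 3 (α = 9): (9−1)(9−6)(9−7)(9−10) = 8·3·2·(−1) = −48 ≡ 7, so v_3 = 7^{−1} = 8 (mod 11).
  i = 4 (α = 7): (7−1)(7−6)(7−9)(7−10) = 6·1·(−2)·(−3) = 36 ≡ 3, so v_4 = 3^{−1} = 4 (mod 11).
  i = 5 (α = 10): (10−1)(10−6)(10−9)(10−7) = 9·4·1·3 = 108 ≡ 9, so v_5 = 9^{−1} = 5 (mod 11).
  v = [3, 2, 8, 4, 5].
Step 2: syndromes of r = [10, 0, 3, 2, 9] (all sums mod 11).
  S_0 = Σ v_i r_i = 3·10 + 2·0 + 8·3 + 4·2 + 5·9 = 107 ≡ 8.
  S_1 = Σ v_i α_i r_i = 3·1·10 + 2·6·0 + 8·9·3 + 4·7·2 + 5·10·9 = 752 ≡ 4.
  α_i^2 mod 11 = [1, 3, 4, 5, 1].
  S_2 = Σ v_i α_i^2 r_i = 3·1·10 + 2·3·0 + 8·4·3 + 4·5·2 + 5·1·9 = 211 ≡ 2.
  S = (8, 4, 2) ≠ 0, so r is not a codeword (an error is present).
Step 3: locate the error. For a single error e at position i, S_ℓ = v_i·e·α_i^ℓ, so α_err = S_1/S_0.
  S_0^{−1} = 8^{−1} = 7 (mod 11), so α_err = 4·7 = 28 ≡ 6 = α_2. Error position i = 2.
  Consistency check: S_2/S_1 = 2·3 = 6 ≡ 6 = α_err ✓ (single-error assumption holds).
Step 4: error magnitude e = S_0/v_2 = S_0·∏_{j≠2}(α_2 − α_j) = 8·6 = 48 ≡ 4 (mod 11).
Step 5: correct position 2: c_2 = r_2 − e = 0 − 4 ≡ 7 (mod 11). Hence c = [10, 7, 3, 2, 9].
  Check: interpolating c through the α_i gives m(x) = 4 + 6·x (degree < 2) with m(α_i) = c_i for every i, so c is indeed a codeword.


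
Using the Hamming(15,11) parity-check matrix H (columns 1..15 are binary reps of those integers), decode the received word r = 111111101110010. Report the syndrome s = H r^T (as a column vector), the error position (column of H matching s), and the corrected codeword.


s = (0, 1, 1, 0)^T, error position = 6, corrected codeword c = 111110101110010

Compute s = H r^T mod 2 one row at a time:
  s_1 = 0 + 1 + 1 + 1 + 0 + 0 + 1 + 0 = 4 ≡ 0 (mod 2).
  s_2 = 1 + 1 + 1 + 1 + 0 + 0 + 1 + 0 = 5 ≡ 1 (mod 2).
  s_3 = 1 + 1 + 1 + 1 + 1 + 1 + 1 + 0 = 7 ≡ 1 (mod 2).
  s_4 = 1 + 1 + 1 + 1 + 1 + 1 + 0 + 0 = 6 ≡ 0 (mod 2).
s = (0, 1, 1, 0)^T — this equals column 6 of H (binary 0110), so error is at position 6.
Correct: flip bit 6 of r = 111111101110010 to get c = 111110101110010.


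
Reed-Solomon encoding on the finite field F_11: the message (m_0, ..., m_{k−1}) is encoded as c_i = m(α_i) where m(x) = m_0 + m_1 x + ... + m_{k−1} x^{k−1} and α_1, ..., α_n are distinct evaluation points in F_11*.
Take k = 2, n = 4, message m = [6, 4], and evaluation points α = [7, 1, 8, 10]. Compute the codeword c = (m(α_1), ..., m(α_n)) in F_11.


c = [1, 10, 5, 2]

Message polynomial: m(x) = 6 + 4·x (mod 11).
For each evaluation point α_i, compute m(α_i) mod 11:
  α_1 = 7: Horner steps 4 → 1, so m(7) = 1.
  α_2 = 1: Horner steps 4 → 10, so m(1) = 10.
  α_3 = 8: Horner steps 4 → 5, so m(8) = 5.
  α_4 = 10: Horner steps 4 → 2, so m(10) = 2.
Codeword c = [1, 10, 5, 2] ∈ F_11^4.


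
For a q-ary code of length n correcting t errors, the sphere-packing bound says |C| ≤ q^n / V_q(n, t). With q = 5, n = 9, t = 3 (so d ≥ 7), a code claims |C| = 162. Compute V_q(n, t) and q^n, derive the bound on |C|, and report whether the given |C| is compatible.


V_q(n, t) = 5989, q^n = 1953125, Hamming bound = 326, |C| = 162 ≤ bound (satisfied).

Step 1: Compute V_q(n, t) = Σ_{j=0}^3 C(n, j) (q−1)^j.
  j = 0: C(9,0)·(4)^0 = 1·1 = 1.
  j = 1: C(9,1)·(4)^1 = 9·4 = 36.
  j = 2: C(9,2)·(4)^2 = 36·16 = 576.
  j = 3: C(9,3)·(4)^3 = 84·64 = 5376.
  V_q(n, t) = 1 + 36 + 576 + 5376 = 5989.
Step 2: q^n = 5^9 = 1953125.
Step 3: Hamming bound ⌊q^n / V_q(n,t)⌋ = ⌊1953125/5989⌋ = 326.
Step 4: Compare |C| = 162 to 326: satisfied.
The claimed |C| lies below the Hamming bound.


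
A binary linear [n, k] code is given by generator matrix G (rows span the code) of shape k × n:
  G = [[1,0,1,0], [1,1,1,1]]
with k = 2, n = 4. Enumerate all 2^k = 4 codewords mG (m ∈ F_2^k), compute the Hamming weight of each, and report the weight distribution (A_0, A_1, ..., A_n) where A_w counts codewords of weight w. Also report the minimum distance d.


Weight distribution: A_0 = 1, A_2 = 2, A_4 = 1. Minimum distance d = 2.

Enumerate all 2^2 = 4 messages m ∈ F_2^2.
For each, compute codeword c = mG in F_2^4, then tally its weight.
  m = 00 → c = 0000, weight = 0.
  m = 10 → c = 1010, weight = 2.
  m = 01 → c = 1111, weight = 4.
  m = 11 → c = 0101, weight = 2.
Tally weights:
  weight 0: 1 codewords.
  weight 2: 2 codewords.
  weight 4: 1 codewords.
Minimum distance d = smallest w > 0 with A_w > 0 = 2.
Sanity: Σ A_w = 4 = 2^2 = 4 ✓.


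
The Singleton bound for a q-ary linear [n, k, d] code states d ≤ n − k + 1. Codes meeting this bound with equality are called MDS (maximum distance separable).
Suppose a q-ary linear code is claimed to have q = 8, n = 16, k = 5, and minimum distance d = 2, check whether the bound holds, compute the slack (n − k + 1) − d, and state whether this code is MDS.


Singleton RHS = n − k + 1 = 12, slack = 10, bound satisfied, not MDS.

Singleton bound: d ≤ n − k + 1.
Here n = 16, k = 5, so n − k + 1 = 12.
Given d = 2, check d ≤ 12: YES.
Slack = (n − k + 1) − d = 10.
The code is NOT MDS (slack = 10 > 0).
Description: the claimed parameters are [16, 5, 2]_8; such a code would be non-MDS.


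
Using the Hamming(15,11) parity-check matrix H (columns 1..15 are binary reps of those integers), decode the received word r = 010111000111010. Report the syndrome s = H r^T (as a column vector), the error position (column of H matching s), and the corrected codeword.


s = (0, 1, 1, 0)^T, error position = 6, corrected codeword c = 010110000111010

Compute s = H r^T mod 2 one row at a time:
  s_1 = 0 + 0 + 1 + 1 + 1 + 0 + 1 + 0 = 4 ≡ 0 (mod 2).
  s_2 = 1 + 1 + 1 + 0 + 1 + 0 + 1 + 0 = 5 ≡ 1 (mod 2).
  s_3 = 1 + 0 + 1 + 0 + 1 + 1 + 1 + 0 = 5 ≡ 1 (mod 2).
  s_4 = 0 + 0 + 1 + 0 + 0 + 1 + 0 + 0 = 2 ≡ 0 (mod 2).
s = (0, 1, 1, 0)^T — this equals column 6 of H (binary 0110), so error is at position 6.
Correct: flip bit 6 of r = 010111000111010 to get c = 010110000111010.


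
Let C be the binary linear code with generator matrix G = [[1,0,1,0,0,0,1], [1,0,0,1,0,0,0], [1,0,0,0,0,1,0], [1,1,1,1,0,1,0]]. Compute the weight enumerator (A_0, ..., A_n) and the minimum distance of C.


Weight distribution: A_0 = 1, A_2 = 4, A_3 = 6, A_4 = 3, A_5 = 2. Minimum distance d = 2.

Enumerate all 2^4 = 16 messages m ∈ F_2^4.
For each, compute codeword c = mG in F_2^7, then tally its weight.
  m = 0000 → c = 0000000, weight = 0.
  m = 1000 → c = 1010001, weight = 3.
  m = 0100 → c = 1001000, weight = 2.
  m = 1100 → c = 0011001, weight = 3.
  m = 0010 → c = 1000010, weight = 2.
  m = 1010 → c = 0010011, weight = 3.
  m = 0110 → c = 0001010, weight = 2.
  m = 1110 → c = 1011011, weight = 5.
  m = 0001 → c = 1111010, weight = 5.
  m = 1001 → c = 0101011, weight = 4.
  m = 0101 → c = 0110010, weight = 3.
  m = 1101 → c = 1100011, weight = 4.
  m = 0011 → c = 0111000, weight = 3.
  m = 1011 → c = 1101001, weight = 4.
  m = 0111 → c = 1110000, weight = 3.
  m = 1111 → c = 0100001, weight = 2.
Tally weights:
  weight 0: 1 codewords.
  weight 2: 4 codewords.
  weight 3: 6 codewords.
  weight 4: 3 codewords.
  weight 5: 2 codewords.
Minimum distance d = smallest w > 0 with A_w > 0 = 2.
Sanity: Σ A_w = 16 = 2^4 = 16 ✓.


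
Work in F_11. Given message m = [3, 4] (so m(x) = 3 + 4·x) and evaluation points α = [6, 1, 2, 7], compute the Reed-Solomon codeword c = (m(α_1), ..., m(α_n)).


c = [5, 7, 0, 9]

Message polynomial: m(x) = 3 + 4·x (mod 11).
For each evaluation point α_i, compute m(α_i) mod 11:
  α_1 = 6: Horner steps 4 → 5, so m(6) = 5.
  α_2 = 1: Horner steps 4 → 7, so m(1) = 7.
  α_3 = 2: Horner steps 4 → 0, so m(2) = 0.
  α_4 = 7: Horner steps 4 → 9, so m(7) = 9.
Codeword c = [5, 7, 0, 9] ∈ F_11^4.


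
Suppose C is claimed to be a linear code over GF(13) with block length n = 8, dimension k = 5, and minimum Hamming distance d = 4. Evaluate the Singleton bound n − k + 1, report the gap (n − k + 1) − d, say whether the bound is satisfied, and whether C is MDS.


Singleton RHS = n − k + 1 = 4, slack = 0, bound satisfied, MDS.

Singleton bound: d ≤ n − k + 1.
Here n = 8, k = 5, so n − k + 1 = 4.
Given d = 4, check d ≤ 4: YES.
Slack = (n − k + 1) − d = 0.
The code is MDS (slack = 0).
Description: the claimed parameters are [8, 5, 4]_13; such a code would be MDS (meets Singleton bound).


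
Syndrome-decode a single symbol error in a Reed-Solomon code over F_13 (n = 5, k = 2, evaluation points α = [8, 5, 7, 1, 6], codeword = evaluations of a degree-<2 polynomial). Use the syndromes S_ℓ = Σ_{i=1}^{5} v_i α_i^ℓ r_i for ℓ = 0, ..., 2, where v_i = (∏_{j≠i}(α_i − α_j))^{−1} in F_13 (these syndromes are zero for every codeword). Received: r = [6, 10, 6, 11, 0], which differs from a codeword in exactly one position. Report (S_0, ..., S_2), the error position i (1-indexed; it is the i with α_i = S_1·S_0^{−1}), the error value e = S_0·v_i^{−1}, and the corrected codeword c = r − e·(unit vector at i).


S = (3, 8, 4), error at position 3, error magnitude e = 3, c = [6, 10, 3, 11, 0].

Step 1: column multipliers v_i = (∏_{j≠i}(α_i − α_j))^{−1} mod 13.
  i = 1 (α = 8): (8−5)(8−7)(8−1)(8−6) = 3·1·7·2 = 42 ≡ 3, so v_1 = 3^{−1} = 9 (mod 13).
  i = 2 (α = 5): (5−8)(5−7)(5−1)(5−6) = (−3)·(−2)·4·(−1) = −24 ≡ 2, so v_2 = 2^{−1} = 7 (mod 13).
  i = 3 (α = 7): (7−8)(7−5)(7−1)(7−6) = (−1)·2·6·1 = −12 ≡ 1, so v_3 = 1^{−1} = 1 (mod 13).
  i = 4 (α = 1): (1−8)(1−5)(1−7)(1−6) = (−7)·(−4)·(−6)·(−5) = 840 ≡ 8, so v_4 = 8^{−1} = 5 (mod 13).
  i = 5 (α = 6): (6−8)(6−5)(6−7)(6−1) = (−2)·1·(−1)·5 = 10 ≡ 10, so v_5 = 10^{−1} = 4 (mod 13).
  v = [9, 7, 1, 5, 4].
Step 2: syndromes of r = [6, 10, 6, 11, 0] (all sums mod 13).
  S_0 = Σ v_i r_i = 9·6 + 7·10 + 1·6 + 5·11 + 4·0 = 185 ≡ 3.
  S_1 = Σ v_i α_i r_i = 9·8·6 + 7·5·10 + 1·7·6 + 5·1·11 + 4·6·0 = 879 ≡ 8.
  α_i^2 mod 13 = [12, 12, 10, 1, 10].
  S_2 = Σ v_i α_i^2 r_i = 9·12·6 + 7·12·10 + 1·10·6 + 5·1·11 + 4·10·0 = 1603 ≡ 4.
  S = (3, 8, 4) ≠ 0, so r is not a codeword (an error is present).
Step 3: locate the error. For a single error e at position i, S_ℓ = v_i·e·α_i^ℓ, so α_err = S_1/S_0.
  S_0^{−1} = 3^{−1} = 9 (mod 13), so α_err = 8·9 = 72 ≡ 7 = α_3. Error position i = 3.
  Consistency check: S_2/S_1 = 4·5 = 20 ≡ 7 = α_err ✓ (single-error assumption holds).
Step 4: error magnitude e = S_0/v_3 = S_0·∏_{j≠3}(α_3 − α_j) = 3·1 = 3 ≡ 3 (mod 13).
Step 5: correct position 3: c_3 = r_3 − e = 6 − 3 ≡ 3 (mod 13). Hence c = [6, 10, 3, 11, 0].
  Check: interpolating c through the α_i gives m(x) = 8 + 3·x (degree < 2) with m(α_i) = c_i for every i, so c is indeed a codeword.


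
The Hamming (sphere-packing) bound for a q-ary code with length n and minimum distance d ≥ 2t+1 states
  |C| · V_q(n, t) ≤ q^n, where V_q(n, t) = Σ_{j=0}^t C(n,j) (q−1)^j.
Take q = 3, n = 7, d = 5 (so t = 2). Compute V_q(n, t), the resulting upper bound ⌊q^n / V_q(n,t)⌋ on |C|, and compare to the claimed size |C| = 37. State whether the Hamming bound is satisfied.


V_q(n, t) = 99, q^n = 2187, Hamming bound = 22, |C| = 37 > bound (violated).

Step 1: Compute V_q(n, t) = Σ_{j=0}^2 C(n, j) (q−1)^j.
  j = 0: C(7,0)·(2)^0 = 1·1 = 1.
  j = 1: C(7,1)·(2)^1 = 7·2 = 14.
  j = 2: C(7,2)·(2)^2 = 21·4 = 84.
  V_q(n, t) = 1 + 14 + 84 = 99.
Step 2: q^n = 3^7 = 2187.
Step 3: Hamming bound ⌊q^n / V_q(n,t)⌋ = ⌊2187/99⌋ = 22.
Step 4: Compare |C| = 37 to 22: violated.
The claimed |C| lies above the Hamming bound, so no 3-ary code of length 7 with d ≥ 5 can have 37 codewords.


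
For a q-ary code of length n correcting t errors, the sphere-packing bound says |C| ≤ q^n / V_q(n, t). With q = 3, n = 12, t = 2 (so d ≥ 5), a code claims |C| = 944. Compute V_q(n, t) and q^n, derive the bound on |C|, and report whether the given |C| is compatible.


V_q(n, t) = 289, q^n = 531441, Hamming bound = 1838, |C| = 944 ≤ bound (satisfied).

Step 1: Compute V_q(n, t) = Σ_{j=0}^2 C(n, j) (q−1)^j.
  j = 0: C(12,0)·(2)^0 = 1·1 = 1.
  j = 1: C(12,1)·(2)^1 = 12·2 = 24.
  j = 2: C(12,2)·(2)^2 = 66·4 = 264.
  V_q(n, t) = 1 + 24 + 264 = 289.
Step 2: q^n = 3^12 = 531441.
Step 3: Hamming bound ⌊q^n / V_q(n,t)⌋ = ⌊531441/289⌋ = 1838.
Step 4: Compare |C| = 944 to 1838: satisfied.
The claimed |C| lies below the Hamming bound.


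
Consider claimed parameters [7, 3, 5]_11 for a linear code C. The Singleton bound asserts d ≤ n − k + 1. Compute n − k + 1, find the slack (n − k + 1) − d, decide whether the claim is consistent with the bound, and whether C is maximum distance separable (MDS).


Singleton RHS = n − k + 1 = 5, slack = 0, bound satisfied, MDS.

Singleton bound: d ≤ n − k + 1.
Here n = 7, k = 3, so n − k + 1 = 5.
Given d = 5, check d ≤ 5: YES.
Slack = (n − k + 1) − d = 0.
The code is MDS (slack = 0).
Description: the claimed parameters are [7, 3, 5]_11; such a code would be MDS (meets Singleton bound).


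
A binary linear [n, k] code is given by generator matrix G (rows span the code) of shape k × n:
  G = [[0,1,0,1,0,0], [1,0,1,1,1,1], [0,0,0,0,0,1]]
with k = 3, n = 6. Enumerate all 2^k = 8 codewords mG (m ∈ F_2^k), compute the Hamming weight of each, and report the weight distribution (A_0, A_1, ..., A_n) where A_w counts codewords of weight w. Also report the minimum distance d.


Weight distribution: A_0 = 1, A_1 = 1, A_2 = 1, A_3 = 1, A_4 = 2, A_5 = 2. Minimum distance d = 1.

Enumerate all 2^3 = 8 messages m ∈ F_2^3.
For each, compute codeword c = mG in F_2^6, then tally its weight.
  m = 000 → c = 000000, weight = 0.
  m = 100 → c = 010100, weight = 2.
  m = 010 → c = 101111, weight = 5.
  m = 110 → c = 111011, weight = 5.
  m = 001 → c = 000001, weight = 1.
  m = 101 → c = 010101, weight = 3.
  m = 011 → c = 101110, weight = 4.
  m = 111 → c = 111010, weight = 4.
Tally weights:
  weight 0: 1 codewords.
  weight 1: 1 codewords.
  weight 2: 1 codewords.
  weight 3: 1 codewords.
  weight 4: 2 codewords.
  weight 5: 2 codewords.
Minimum distance d = smallest w > 0 with A_w > 0 = 1.
Sanity: Σ A_w = 8 = 2^3 = 8 ✓.


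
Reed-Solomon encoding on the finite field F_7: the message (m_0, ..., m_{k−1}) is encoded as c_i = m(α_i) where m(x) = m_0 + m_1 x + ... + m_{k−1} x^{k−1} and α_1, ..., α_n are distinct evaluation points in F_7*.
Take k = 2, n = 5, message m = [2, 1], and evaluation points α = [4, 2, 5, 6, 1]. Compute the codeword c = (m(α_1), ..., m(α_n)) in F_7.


c = [6, 4, 0, 1, 3]

Message polynomial: m(x) = 2 + 1·x (mod 7).
For each evaluation point α_i, compute m(α_i) mod 7:
  α_1 = 4: Horner steps 1 → 6, so m(4) = 6.
  α_2 = 2: Horner steps 1 → 4, so m(2) = 4.
  α_3 = 5: Horner steps 1 → 0, so m(5) = 0.
  α_4 = 6: Horner steps 1 → 1, so m(6) = 1.
  α_5 = 1: Horner steps 1 → 3, so m(1) = 3.
Codeword c = [6, 4, 0, 1, 3] ∈ F_7^5.


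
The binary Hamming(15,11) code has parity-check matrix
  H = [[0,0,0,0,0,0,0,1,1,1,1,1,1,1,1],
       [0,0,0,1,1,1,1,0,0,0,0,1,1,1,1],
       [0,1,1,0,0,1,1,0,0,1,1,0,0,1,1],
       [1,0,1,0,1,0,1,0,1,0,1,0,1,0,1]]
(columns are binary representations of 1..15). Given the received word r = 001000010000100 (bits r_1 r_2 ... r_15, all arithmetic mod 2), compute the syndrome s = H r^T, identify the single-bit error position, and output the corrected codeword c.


s = (0, 1, 1, 0)^T, error position = 6, corrected codeword c = 001001010000100

Compute s = H r^T mod 2 one row at a time:
  s_1 = 1 + 0 + 0 + 0 + 0 + 1 + 0 + 0 = 2 ≡ 0 (mod 2).
  s_2 = 0 + 0 + 0 + 0 + 0 + 1 + 0 + 0 = 1 ≡ 1 (mod 2).
  s_3 = 0 + 1 + 0 + 0 + 0 + 0 + 0 + 0 = 1 ≡ 1 (mod 2).
  s_4 = 0 + 1 + 0 + 0 + 0 + 0 + 1 + 0 = 2 ≡ 0 (mod 2).
s = (0, 1, 1, 0)^T — this equals column 6 of H (binary 0110), so error is at position 6.
Correct: flip bit 6 of r = 001000010000100 to get c = 001001010000100.


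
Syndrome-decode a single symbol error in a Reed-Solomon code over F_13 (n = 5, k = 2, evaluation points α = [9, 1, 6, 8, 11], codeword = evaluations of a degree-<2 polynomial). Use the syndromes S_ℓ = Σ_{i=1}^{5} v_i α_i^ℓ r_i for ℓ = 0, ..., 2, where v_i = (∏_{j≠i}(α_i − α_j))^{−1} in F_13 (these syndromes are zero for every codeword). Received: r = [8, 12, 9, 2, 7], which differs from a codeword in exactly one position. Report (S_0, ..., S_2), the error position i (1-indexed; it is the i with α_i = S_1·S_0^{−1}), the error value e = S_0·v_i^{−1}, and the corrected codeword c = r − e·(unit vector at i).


S = (1, 6, 10), error at position 3, error magnitude e = 6, c = [8, 12, 3, 2, 7].

Step 1: column multipliers v_i = (∏_{j≠i}(α_i − α_j))^{−1} mod 13.
  i = 1 (α = 9): (9−1)(9−6)(9−8)(9−11) = 8·3·1·(−2) = −48 ≡ 4, so v_1 = 4^{−1} = 10 (mod 13).
  i = 2 (α = 1): (1−9)(1−6)(1−8)(1−11) = (−8)·(−5)·(−7)·(−10) = 2800 ≡ 5, so v_2 = 5^{−1} = 8 (mod 13).
  i = 3 (α = 6): (6−9)(6−1)(6−8)(6−11) = (−3)·5·(−2)·(−5) = −150 ≡ 6, so v_3 = 6^{−1} = 11 (mod 13).
  i = 4 (α = 8): (8−9)(8−1)(8−6)(8−11) = (−1)·7·2·(−3) = 42 ≡ 3, so v_4 = 3^{−1} = 9 (mod 13).
  i = 5 (α = 11): (11−9)(11−1)(11−6)(11−8) = 2·10·5·3 = 300 ≡ 1, so v_5 = 1^{−1} = 1 (mod 13).
  v = [10, 8, 11, 9, 1].
Step 2: syndromes of r = [8, 12, 9, 2, 7] (all sums mod 13).
  S_0 = Σ v_i r_i = 10·8 + 8·12 + 11·9 + 9·2 + 1·7 = 300 ≡ 1.
  S_1 = Σ v_i α_i r_i = 10·9·8 + 8·1·12 + 11·6·9 + 9·8·2 + 1·11·7 = 1631 ≡ 6.
  α_i^2 mod 13 = [3, 1, 10, 12, 4].
  S_2 = Σ v_i α_i^2 r_i = 10·3·8 + 8·1·12 + 11·10·9 + 9·12·2 + 1·4·7 = 1570 ≡ 10.
  S = (1, 6, 10) ≠ 0, so r is not a codeword (an error is present).
Step 3: locate the error. For a single error e at position i, S_ℓ = v_i·e·α_i^ℓ, so α_err = S_1/S_0.
  S_0^{−1} = 1^{−1} = 1 (mod 13), so α_err = 6·1 = 6 ≡ 6 = α_3. Error position i = 3.
  Consistency check: S_2/S_1 = 10·11 = 110 ≡ 6 = α_err ✓ (single-error assumption holds).
Step 4: error magnitude e = S_0/v_3 = S_0·∏_{j≠3}(α_3 − α_j) = 1·6 = 6 ≡ 6 (mod 13).
Step 5: correct position 3: c_3 = r_3 − e = 9 − 6 ≡ 3 (mod 13). Hence c = [8, 12, 3, 2, 7].
  Check: interpolating c through the α_i gives m(x) = 6 + 6·x (degree < 2) with m(α_i) = c_i for every i, so c is indeed a codeword.


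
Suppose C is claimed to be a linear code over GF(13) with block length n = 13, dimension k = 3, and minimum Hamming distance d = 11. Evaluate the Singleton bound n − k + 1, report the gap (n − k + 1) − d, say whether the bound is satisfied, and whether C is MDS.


Singleton RHS = n − k + 1 = 11, slack = 0, bound satisfied, MDS.

Singleton bound: d ≤ n − k + 1.
Here n = 13, k = 3, so n − k + 1 = 11.
Given d = 11, check d ≤ 11: YES.
Slack = (n − k + 1) − d = 0.
The code is MDS (slack = 0).
Description: the claimed parameters are [13, 3, 11]_13; such a code would be MDS (meets Singleton bound).


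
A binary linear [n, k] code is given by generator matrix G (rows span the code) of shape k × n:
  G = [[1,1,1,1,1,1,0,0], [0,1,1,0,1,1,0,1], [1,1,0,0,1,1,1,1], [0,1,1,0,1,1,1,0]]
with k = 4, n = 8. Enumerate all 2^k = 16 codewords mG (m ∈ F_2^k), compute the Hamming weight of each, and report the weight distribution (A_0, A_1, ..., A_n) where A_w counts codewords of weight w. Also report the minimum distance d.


Weight distribution: A_0 = 1, A_2 = 2, A_3 = 4, A_4 = 2, A_5 = 4, A_6 = 2, A_8 = 1. Minimum distance d = 2.

Enumerate all 2^4 = 16 messages m ∈ F_2^4.
For each, compute codeword c = mG in F_2^8, then tally its weight.
  m = 0000 → c = 00000000, weight = 0.
  m = 1000 → c = 11111100, weight = 6.
  m = 0100 → c = 01101101, weight = 5.
  m = 1100 → c = 10010001, weight = 3.
  m = 0010 → c = 11001111, weight = 6.
  m = 1010 → c = 00110011, weight = 4.
  m = 0110 → c = 10100010, weight = 3.
  m = 1110 → c = 01011110, weight = 5.
  m = 0001 → c = 01101110, weight = 5.
  m = 1001 → c = 10010010, weight = 3.
  m = 0101 → c = 00000011, weight = 2.
  m = 1101 → c = 11111111, weight = 8.
  m = 0011 → c = 10100001, weight = 3.
  m = 1011 → c = 01011101, weight = 5.
  m = 0111 → c = 11001100, weight = 4.
  m = 1111 → c = 00110000, weight = 2.
Tally weights:
  weight 0: 1 codewords.
  weight 2: 2 codewords.
  weight 3: 4 codewords.
  weight 4: 2 codewords.
  weight 5: 4 codewords.
  weight 6: 2 codewords.
  weight 8: 1 codewords.
Minimum distance d = smallest w > 0 with A_w > 0 = 2.
Sanity: Σ A_w = 16 = 2^4 = 16 ✓.


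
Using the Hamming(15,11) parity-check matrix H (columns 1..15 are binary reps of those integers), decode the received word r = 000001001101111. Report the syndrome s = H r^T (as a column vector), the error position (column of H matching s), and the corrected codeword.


s = (0, 1, 0, 1)^T, error position = 5, corrected codeword c = 000011001101111

Compute s = H r^T mod 2 one row at a time:
  s_1 = 0 + 1 + 1 + 0 + 1 + 1 + 1 + 1 = 6 ≡ 0 (mod 2).
  s_2 = 0 + 0 + 1 + 0 + 1 + 1 + 1 + 1 = 5 ≡ 1 (mod 2).
  s_3 = 0 + 0 + 1 + 0 + 1 + 0 + 1 + 1 = 4 ≡ 0 (mod 2).
  s_4 = 0 + 0 + 0 + 0 + 1 + 0 + 1 + 1 = 3 ≡ 1 (mod 2).
s = (0, 1, 0, 1)^T — this equals column 5 of H (binary 0101), so error is at position 5.
Correct: flip bit 5 of r = 000001001101111 to get c = 000011001101111.


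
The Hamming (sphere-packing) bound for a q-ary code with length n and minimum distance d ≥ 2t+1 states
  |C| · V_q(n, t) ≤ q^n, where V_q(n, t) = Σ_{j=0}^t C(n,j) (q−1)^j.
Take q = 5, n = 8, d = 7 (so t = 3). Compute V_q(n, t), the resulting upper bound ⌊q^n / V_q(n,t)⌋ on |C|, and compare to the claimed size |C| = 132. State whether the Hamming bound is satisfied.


V_q(n, t) = 4065, q^n = 390625, Hamming bound = 96, |C| = 132 > bound (violated).

Step 1: Compute V_q(n, t) = Σ_{j=0}^3 C(n, j) (q−1)^j.
  j = 0: C(8,0)·(4)^0 = 1·1 = 1.
  j = 1: C(8,1)·(4)^1 = 8·4 = 32.
  j = 2: C(8,2)·(4)^2 = 28·16 = 448.
  j = 3: C(8,3)·(4)^3 = 56·64 = 3584.
  V_q(n, t) = 1 + 32 + 448 + 3584 = 4065.
Step 2: q^n = 5^8 = 390625.
Step 3: Hamming bound ⌊q^n / V_q(n,t)⌋ = ⌊390625/4065⌋ = 96.
Step 4: Compare |C| = 132 to 96: violated.
The claimed |C| lies above the Hamming bound, so no 5-ary code of length 8 with d ≥ 7 can have 132 codewords.


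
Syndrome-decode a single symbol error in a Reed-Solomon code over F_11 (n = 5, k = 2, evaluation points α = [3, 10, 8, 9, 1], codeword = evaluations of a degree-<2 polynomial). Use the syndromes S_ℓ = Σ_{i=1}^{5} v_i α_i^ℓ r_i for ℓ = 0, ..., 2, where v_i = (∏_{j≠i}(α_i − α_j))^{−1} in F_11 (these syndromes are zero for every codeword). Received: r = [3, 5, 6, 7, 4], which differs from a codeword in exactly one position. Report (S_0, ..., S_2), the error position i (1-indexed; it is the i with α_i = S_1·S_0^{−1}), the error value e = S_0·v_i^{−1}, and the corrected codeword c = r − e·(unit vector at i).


S = (1, 9, 4), error at position 4, error magnitude e = 7, c = [3, 5, 6, 0, 4].

Step 1: column multipliers v_i = (∏_{j≠i}(α_i − α_j))^{−1} mod 11.
  i = 1 (α = 3): (3−10)(3−8)(3−9)(3−1) = (−7)·(−5)·(−6)·2 = −420 ≡ 9, so v_1 = 9^{−1} = 5 (mod 11).
  i = 2 (α = 10): (10−3)(10−8)(10−9)(10−1) = 7·2·1·9 = 126 ≡ 5, so v_2 = 5^{−1} = 9 (mod 11).
  i = 3 (α = 8): (8−3)(8−10)(8−9)(8−1) = 5·(−2)·(−1)·7 = 70 ≡ 4, so v_3 = 4^{−1} = 3 (mod 11).
  i = 4 (α = 9): (9−3)(9−10)(9−8)(9−1) = 6·(−1)·1·8 = −48 ≡ 7, so v_4 = 7^{−1} = 8 (mod 11).
  i = 5 (α = 1): (1−3)(1−10)(1−8)(1−9) = (−2)·(−9)·(−7)·(−8) = 1008 ≡ 7, so v_5 = 7^{−1} = 8 (mod 11).
  v = [5, 9, 3, 8, 8].
Step 2: syndromes of r = [3, 5, 6, 7, 4] (all sums mod 11).
  S_0 = Σ v_i r_i = 5·3 + 9·5 + 3·6 + 8·7 + 8·4 = 166 ≡ 1.
  S_1 = Σ v_i α_i r_i = 5·3·3 + 9·10·5 + 3·8·6 + 8·9·7 + 8·1·4 = 1175 ≡ 9.
  α_i^2 mod 11 = [9, 1, 9, 4, 1].
  S_2 = Σ v_i α_i^2 r_i = 5·9·3 + 9·1·5 + 3·9·6 + 8·4·7 + 8·1·4 = 598 ≡ 4.
  S = (1, 9, 4) ≠ 0, so r is not a codeword (an error is present).
Step 3: locate the error. For a single error e at position i, S_ℓ = v_i·e·α_i^ℓ, so α_err = S_1/S_0.
  S_0^{−1} = 1^{−1} = 1 (mod 11), so α_err = 9·1 = 9 ≡ 9 = α_4. Error position i = 4.
  Consistency check: S_2/S_1 = 4·5 = 20 ≡ 9 = α_err ✓ (single-error assumption holds).
Step 4: error magnitude e = S_0/v_4 = S_0·∏_{j≠4}(α_4 − α_j) = 1·7 = 7 ≡ 7 (mod 11).
Step 5: correct position 4: c_4 = r_4 − e = 7 − 7 ≡ 0 (mod 11). Hence c = [3, 5, 6, 0, 4].
  Check: interpolating c through the α_i gives m(x) = 10 + 5·x (degree < 2) with m(α_i) = c_i for every i, so c is indeed a codeword.
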